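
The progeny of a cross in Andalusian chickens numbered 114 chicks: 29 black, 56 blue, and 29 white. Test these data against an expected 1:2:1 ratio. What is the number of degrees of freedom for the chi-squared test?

2

A goodness-of-fit test with 3 phenotype classes has df = 3 − 1 = 2.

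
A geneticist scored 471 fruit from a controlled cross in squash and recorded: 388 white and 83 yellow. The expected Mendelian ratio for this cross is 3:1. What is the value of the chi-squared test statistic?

13.674

Under the 3:1 hypothesis (Σ ratio = 4, N = 471):
  white: 471 × 3/4 = 353.25
  yellow: 471 × 1/4 = 117.75
χ² = Σ (O − E)² / E
  white: (388 − 353.25)² / 353.25 = 3.4184
  yellow: (83 − 117.75)² / 117.75 = 10.2553
χ² = 3.4184 + 10.2553 = 13.6737 ≈ 13.674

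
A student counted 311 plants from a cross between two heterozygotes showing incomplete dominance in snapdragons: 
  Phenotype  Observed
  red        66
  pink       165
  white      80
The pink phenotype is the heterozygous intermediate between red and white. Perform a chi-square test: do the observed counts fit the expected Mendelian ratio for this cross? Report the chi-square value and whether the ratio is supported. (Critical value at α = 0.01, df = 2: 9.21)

With incomplete dominance, a heterozygote × heterozygote cross gives a 1:2:1 phenotypic ratio.
The 1:2:1 ratio has 4 parts, so with N = 311 the expected counts are:
  red: 311 × 1/4 = 77.75
  pink: 311 × 2/4 = 155.5
  white: 311 × 1/4 = 77.75
χ² = Σ (O − E)² / E
  red: (66 − 77.75)² / 77.75 = 1.7757
  pink: (165 − 155.5)² / 155.5 = 0.5804
  white: (80 − 77.75)² / 77.75 = 0.0651
χ² = 1.7757 + 0.5804 + 0.0651 = 2.4212 ≈ 2.421
Degrees of freedom = 3 − 1 = 2; critical value at α = 0.01 is 9.21.
Since 2.421 < 9.21, we fail to reject the null hypothesis — the data are consistent with the 1:2:1 ratio.

2.421; consistent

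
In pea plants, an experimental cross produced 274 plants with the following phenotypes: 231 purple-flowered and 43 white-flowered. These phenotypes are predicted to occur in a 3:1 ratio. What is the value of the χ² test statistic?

Total ratio parts = 4. Expected numbers out of 274:
  purple-flowered: 274 × 3/4 = 205.5
  white-flowered: 274 × 1/4 = 68.5
χ² = Σ (O − E)² / E
  purple-flowered: (231 − 205.5)² / 205.5 = 3.1642
  white-flowered: (43 − 68.5)² / 68.5 = 9.4927
χ² = 3.1642 + 9.4927 = 12.6569 ≈ 12.657

12.657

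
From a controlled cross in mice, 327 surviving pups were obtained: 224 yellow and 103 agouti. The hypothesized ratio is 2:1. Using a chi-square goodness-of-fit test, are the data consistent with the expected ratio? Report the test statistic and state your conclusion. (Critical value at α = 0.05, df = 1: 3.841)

0.495; consistent

Under the 2:1 hypothesis (Σ ratio = 3, N = 327):
  yellow: 327 × 2/3 = 218
  agouti: 327 × 1/3 = 109
χ² = Σ (O − E)² / E
  yellow: (224 − 218)² / 218 = 0.1651
  agouti: (103 − 109)² / 109 = 0.3303
χ² = 0.1651 + 0.3303 = 0.4954 ≈ 0.495
Degrees of freedom = 2 − 1 = 1; critical value at α = 0.05 is 3.841.
Since 0.495 < 3.841, we fail to reject the null hypothesis — the data are consistent with the 2:1 ratio.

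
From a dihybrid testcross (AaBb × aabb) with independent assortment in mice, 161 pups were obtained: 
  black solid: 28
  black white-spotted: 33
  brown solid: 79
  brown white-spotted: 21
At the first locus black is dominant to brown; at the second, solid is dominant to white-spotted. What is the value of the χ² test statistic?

A dihybrid testcross with independent assortment gives a 1:1:1:1 ratio.
Expected counts for N = 161 under a 1:1:1:1 ratio (total parts = 4):
  black solid: 161 × 1/4 = 40.25
  black white-spotted: 161 × 1/4 = 40.25
  brown solid: 161 × 1/4 = 40.25
  brown white-spotted: 161 × 1/4 = 40.25
χ² = Σ (O − E)² / E
  black solid: (28 − 40.25)² / 40.25 = 3.7283
  black white-spotted: (33 − 40.25)² / 40.25 = 1.3059
  brown solid: (79 − 40.25)² / 40.25 = 37.3059
  brown white-spotted: (21 − 40.25)² / 40.25 = 9.2065
χ² = 3.7283 + 1.3059 + 37.3059 + 9.2065 = 51.5466 ≈ 51.547

51.547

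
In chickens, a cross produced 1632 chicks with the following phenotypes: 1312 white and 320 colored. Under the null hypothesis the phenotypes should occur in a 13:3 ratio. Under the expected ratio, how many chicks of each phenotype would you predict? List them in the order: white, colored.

1326, 306

The 13:3 ratio has 16 parts, so with N = 1632 the expected counts are:
  white: 1632 × 13/16 = 1326
  colored: 1632 × 3/16 = 306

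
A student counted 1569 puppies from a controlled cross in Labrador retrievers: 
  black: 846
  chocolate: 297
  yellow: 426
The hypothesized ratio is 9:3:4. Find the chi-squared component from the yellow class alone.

The 9:3:4 ratio has 16 parts, so with N = 1569 the expected counts are:
  black: 1569 × 9/16 = 882.5625
  chocolate: 1569 × 3/16 = 294.1875
  yellow: 1569 × 4/16 = 392.25
Contribution of yellow: (426 − 392.25)² / 392.25 = 2.9039

2.904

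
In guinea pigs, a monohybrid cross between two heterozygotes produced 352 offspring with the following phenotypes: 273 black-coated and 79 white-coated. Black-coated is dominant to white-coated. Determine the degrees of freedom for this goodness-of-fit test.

1

For a monohybrid cross between heterozygotes with complete dominance, the expected phenotypic ratio is 3:1.
A goodness-of-fit test with 2 phenotype classes has df = 2 − 1 = 1.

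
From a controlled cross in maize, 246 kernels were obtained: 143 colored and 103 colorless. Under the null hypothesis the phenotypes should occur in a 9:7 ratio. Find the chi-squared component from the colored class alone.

Total ratio parts = 16. Expected numbers out of 246:
  colored: 246 × 9/16 = 138.375
  colorless: 246 × 7/16 = 107.625
Contribution of colored: (143 − 138.375)² / 138.375 = 0.1546

0.155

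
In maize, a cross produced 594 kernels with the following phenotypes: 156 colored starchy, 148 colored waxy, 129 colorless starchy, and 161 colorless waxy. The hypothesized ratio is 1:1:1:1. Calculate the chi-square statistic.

Under the 1:1:1:1 hypothesis (Σ ratio = 4, N = 594):
  colored starchy: 594 × 1/4 = 148.5
  colored waxy: 594 × 1/4 = 148.5
  colorless starchy: 594 × 1/4 = 148.5
  colorless waxy: 594 × 1/4 = 148.5
χ² = Σ (O − E)² / E
  colored starchy: (156 − 148.5)² / 148.5 = 0.3788
  colored waxy: (148 − 148.5)² / 148.5 = 0.0017
  colorless starchy: (129 − 148.5)² / 148.5 = 2.5606
  colorless waxy: (161 − 148.5)² / 148.5 = 1.0522
χ² = 0.3788 + 0.0017 + 2.5606 + 1.0522 = 3.9933 ≈ 3.993

3.993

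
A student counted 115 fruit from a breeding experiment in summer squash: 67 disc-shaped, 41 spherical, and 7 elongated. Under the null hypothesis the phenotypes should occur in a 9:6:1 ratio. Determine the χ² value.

0.192

The 9:6:1 ratio has 16 parts, so with N = 115 the expected counts are:
  disc-shaped: 115 × 9/16 = 64.6875
  spherical: 115 × 6/16 = 43.125
  elongated: 115 × 1/16 = 7.1875
χ² = Σ (O − E)² / E
  disc-shaped: (67 − 64.6875)² / 64.6875 = 0.0827
  spherical: (41 − 43.125)² / 43.125 = 0.1047
  elongated: (7 − 7.1875)² / 7.1875 = 0.0049
χ² = 0.0827 + 0.1047 + 0.0049 = 0.1923 ≈ 0.192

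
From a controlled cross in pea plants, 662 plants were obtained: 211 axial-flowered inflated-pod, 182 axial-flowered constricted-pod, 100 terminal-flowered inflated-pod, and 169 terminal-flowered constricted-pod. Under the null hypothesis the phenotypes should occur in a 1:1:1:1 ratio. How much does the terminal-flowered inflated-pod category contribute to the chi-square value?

Expected counts for N = 662 under a 1:1:1:1 ratio (total parts = 4):
  axial-flowered inflated-pod: 662 × 1/4 = 165.5
  axial-flowered constricted-pod: 662 × 1/4 = 165.5
  terminal-flowered inflated-pod: 662 × 1/4 = 165.5
  terminal-flowered constricted-pod: 662 × 1/4 = 165.5
Contribution of terminal-flowered inflated-pod: (100 − 165.5)² / 165.5 = 25.9230

25.923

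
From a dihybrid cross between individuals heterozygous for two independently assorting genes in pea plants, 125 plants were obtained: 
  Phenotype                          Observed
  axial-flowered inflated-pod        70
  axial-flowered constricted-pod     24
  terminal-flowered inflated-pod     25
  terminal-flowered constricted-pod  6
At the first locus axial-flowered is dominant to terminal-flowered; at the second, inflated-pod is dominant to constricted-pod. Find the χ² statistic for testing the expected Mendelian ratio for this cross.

A dihybrid F₂ with independent assortment and complete dominance at both loci gives a 9:3:3:1 phenotypic ratio.
Total ratio parts = 16. Expected numbers out of 125:
  axial-flowered inflated-pod: 125 × 9/16 = 70.3125
  axial-flowered constricted-pod: 125 × 3/16 = 23.4375
  terminal-flowered inflated-pod: 125 × 3/16 = 23.4375
  terminal-flowered constricted-pod: 125 × 1/16 = 7.8125
χ² = Σ (O − E)² / E
  axial-flowered inflated-pod: (70 − 70.3125)² / 70.3125 = 0.0014
  axial-flowered constricted-pod: (24 − 23.4375)² / 23.4375 = 0.0135
  terminal-flowered inflated-pod: (25 − 23.4375)² / 23.4375 = 0.1042
  terminal-flowered constricted-pod: (6 − 7.8125)² / 7.8125 = 0.4205
χ² = 0.0014 + 0.0135 + 0.1042 + 0.4205 = 0.5396 ≈ 0.540

0.540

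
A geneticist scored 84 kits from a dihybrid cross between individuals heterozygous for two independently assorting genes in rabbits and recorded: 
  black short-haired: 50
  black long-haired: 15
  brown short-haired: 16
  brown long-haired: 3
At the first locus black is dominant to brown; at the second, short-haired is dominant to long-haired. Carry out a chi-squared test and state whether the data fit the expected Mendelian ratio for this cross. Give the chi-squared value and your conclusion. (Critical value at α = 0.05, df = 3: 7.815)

1.164; consistent

A dihybrid F₂ with independent assortment and complete dominance at both loci gives a 9:3:3:1 phenotypic ratio.
The 9:3:3:1 ratio has 16 parts, so with N = 84 the expected counts are:
  black short-haired: 84 × 9/16 = 47.25
  black long-haired: 84 × 3/16 = 15.75
  brown short-haired: 84 × 3/16 = 15.75
  brown long-haired: 84 × 1/16 = 5.25
χ² = Σ (O − E)² / E
  black short-haired: (50 − 47.25)² / 47.25 = 0.1601
  black long-haired: (15 − 15.75)² / 15.75 = 0.0357
  brown short-haired: (16 − 15.75)² / 15.75 = 0.0040
  brown long-haired: (3 − 5.25)² / 5.25 = 0.9643
χ² = 0.1601 + 0.0357 + 0.0040 + 0.9643 = 1.1641 ≈ 1.164
Degrees of freedom = 4 − 1 = 3; critical value at α = 0.05 is 7.815.
Since 1.164 < 7.815, we fail to reject the null hypothesis — the data are consistent with the 9:3:3:1 ratio.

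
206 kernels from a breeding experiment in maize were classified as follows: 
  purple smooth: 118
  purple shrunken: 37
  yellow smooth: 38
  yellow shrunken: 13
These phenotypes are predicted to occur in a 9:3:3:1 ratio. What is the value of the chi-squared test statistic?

0.119

The 9:3:3:1 ratio has 16 parts, so with N = 206 the expected counts are:
  purple smooth: 206 × 9/16 = 115.875
  purple shrunken: 206 × 3/16 = 38.625
  yellow smooth: 206 × 3/16 = 38.625
  yellow shrunken: 206 × 1/16 = 12.875
χ² = Σ (O − E)² / E
  purple smooth: (118 − 115.875)² / 115.875 = 0.0390
  purple shrunken: (37 − 38.625)² / 38.625 = 0.0684
  yellow smooth: (38 − 38.625)² / 38.625 = 0.0101
  yellow shrunken: (13 − 12.875)² / 12.875 = 0.0012
χ² = 0.0390 + 0.0684 + 0.0101 + 0.0012 = 0.1187 ≈ 0.119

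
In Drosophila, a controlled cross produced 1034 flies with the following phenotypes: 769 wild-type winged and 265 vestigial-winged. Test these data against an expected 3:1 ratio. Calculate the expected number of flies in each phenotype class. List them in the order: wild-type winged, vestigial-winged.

775.5, 258.5

Expected counts for N = 1034 under a 3:1 ratio (total parts = 4):
  wild-type winged: 1034 × 3/4 = 775.5
  vestigial-winged: 1034 × 1/4 = 258.5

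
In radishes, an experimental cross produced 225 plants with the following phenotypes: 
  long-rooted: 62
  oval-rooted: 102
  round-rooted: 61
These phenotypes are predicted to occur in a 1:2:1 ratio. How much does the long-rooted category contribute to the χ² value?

0.588

Total ratio parts = 4. Expected numbers out of 225:
  long-rooted: 225 × 1/4 = 56.25
  oval-rooted: 225 × 2/4 = 112.5
  round-rooted: 225 × 1/4 = 56.25
Contribution of long-rooted: (62 − 56.25)² / 56.25 = 0.5878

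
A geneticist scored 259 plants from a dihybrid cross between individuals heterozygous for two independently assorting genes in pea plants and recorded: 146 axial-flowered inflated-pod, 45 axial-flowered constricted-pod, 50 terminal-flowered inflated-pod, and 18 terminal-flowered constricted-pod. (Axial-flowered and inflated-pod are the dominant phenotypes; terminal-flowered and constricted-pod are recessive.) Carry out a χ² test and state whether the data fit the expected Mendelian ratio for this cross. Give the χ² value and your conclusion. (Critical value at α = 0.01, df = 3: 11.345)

A dihybrid F₂ with independent assortment and complete dominance at both loci gives a 9:3:3:1 phenotypic ratio.
The 9:3:3:1 ratio has 16 parts, so with N = 259 the expected counts are:
  axial-flowered inflated-pod: 259 × 9/16 = 145.6875
  axial-flowered constricted-pod: 259 × 3/16 = 48.5625
  terminal-flowered inflated-pod: 259 × 3/16 = 48.5625
  terminal-flowered constricted-pod: 259 × 1/16 = 16.1875
χ² = Σ (O − E)² / E
  axial-flowered inflated-pod: (146 − 145.6875)² / 145.6875 = 0.0007
  axial-flowered constricted-pod: (45 − 48.5625)² / 48.5625 = 0.2613
  terminal-flowered inflated-pod: (50 − 48.5625)² / 48.5625 = 0.0426
  terminal-flowered constricted-pod: (18 − 16.1875)² / 16.1875 = 0.2029
χ² = 0.0007 + 0.2613 + 0.0426 + 0.2029 = 0.5075 ≈ 0.508
Degrees of freedom = 4 − 1 = 3; critical value at α = 0.01 is 11.345.
Since 0.508 < 11.345, we fail to reject the null hypothesis — the data are consistent with the 9:3:3:1 ratio.

0.508; consistent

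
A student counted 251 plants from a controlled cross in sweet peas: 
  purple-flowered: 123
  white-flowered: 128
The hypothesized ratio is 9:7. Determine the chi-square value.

5.355

The 9:7 ratio has 16 parts, so with N = 251 the expected counts are:
  purple-flowered: 251 × 9/16 = 141.1875
  white-flowered: 251 × 7/16 = 109.8125
χ² = Σ (O − E)² / E
  purple-flowered: (123 − 141.1875)² / 141.1875 = 2.3429
  white-flowered: (128 − 109.8125)² / 109.8125 = 3.0123
χ² = 2.3429 + 3.0123 = 5.3552 ≈ 5.355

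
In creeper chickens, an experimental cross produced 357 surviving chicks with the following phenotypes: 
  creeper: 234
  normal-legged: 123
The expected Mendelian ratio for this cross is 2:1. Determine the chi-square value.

0.202

Under the 2:1 hypothesis (Σ ratio = 3, N = 357):
  creeper: 357 × 2/3 = 238
  normal-legged: 357 × 1/3 = 119
χ² = Σ (O − E)² / E
  creeper: (234 − 238)² / 238 = 0.0672
  normal-legged: (123 − 119)² / 119 = 0.1345
χ² = 0.0672 + 0.1345 = 0.2017 ≈ 0.202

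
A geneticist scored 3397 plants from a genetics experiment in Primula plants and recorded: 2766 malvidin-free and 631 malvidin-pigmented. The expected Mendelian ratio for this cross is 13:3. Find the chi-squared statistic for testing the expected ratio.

0.068

The 13:3 ratio has 16 parts, so with N = 3397 the expected counts are:
  malvidin-free: 3397 × 13/16 = 2760.0625
  malvidin-pigmented: 3397 × 3/16 = 636.9375
χ² = Σ (O − E)² / E
  malvidin-free: (2766 − 2760.0625)² / 2760.0625 = 0.0128
  malvidin-pigmented: (631 − 636.9375)² / 636.9375 = 0.0553
χ² = 0.0128 + 0.0553 = 0.0681 ≈ 0.068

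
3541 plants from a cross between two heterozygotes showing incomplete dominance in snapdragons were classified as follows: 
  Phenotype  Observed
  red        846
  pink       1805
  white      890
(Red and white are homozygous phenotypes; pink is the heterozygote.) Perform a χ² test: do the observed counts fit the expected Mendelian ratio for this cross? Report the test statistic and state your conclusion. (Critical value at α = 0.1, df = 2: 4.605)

2.438; consistent

With incomplete dominance, a heterozygote × heterozygote cross gives a 1:2:1 phenotypic ratio.
Total ratio parts = 4. Expected numbers out of 3541:
  red: 3541 × 1/4 = 885.25
  pink: 3541 × 2/4 = 1770.5
  white: 3541 × 1/4 = 885.25
χ² = Σ (O − E)² / E
  red: (846 − 885.25)² / 885.25 = 1.7403
  pink: (1805 − 1770.5)² / 1770.5 = 0.6723
  white: (890 − 885.25)² / 885.25 = 0.0255
χ² = 1.7403 + 0.6723 + 0.0255 = 2.4381 ≈ 2.438
Degrees of freedom = 3 − 1 = 2; critical value at α = 0.1 is 4.605.
Since 2.438 < 4.605, we fail to reject the null hypothesis — the data are consistent with the 1:2:1 ratio.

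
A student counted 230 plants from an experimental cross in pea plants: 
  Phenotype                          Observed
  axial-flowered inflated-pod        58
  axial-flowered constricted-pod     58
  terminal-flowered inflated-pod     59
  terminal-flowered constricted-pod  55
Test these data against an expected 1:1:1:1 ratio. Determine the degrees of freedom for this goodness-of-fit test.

3

A goodness-of-fit test with 4 phenotype classes has df = 4 − 1 = 3.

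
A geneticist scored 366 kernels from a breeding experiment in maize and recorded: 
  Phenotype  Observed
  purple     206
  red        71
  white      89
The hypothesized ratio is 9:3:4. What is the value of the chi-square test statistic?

0.151

Expected counts for N = 366 under a 9:3:4 ratio (total parts = 16):
  purple: 366 × 9/16 = 205.875
  red: 366 × 3/16 = 68.625
  white: 366 × 4/16 = 91.5
χ² = Σ (O − E)² / E
  purple: (206 − 205.875)² / 205.875 = 0.0001
  red: (71 − 68.625)² / 68.625 = 0.0822
  white: (89 − 91.5)² / 91.5 = 0.0683
χ² = 0.0001 + 0.0822 + 0.0683 = 0.1506 ≈ 0.151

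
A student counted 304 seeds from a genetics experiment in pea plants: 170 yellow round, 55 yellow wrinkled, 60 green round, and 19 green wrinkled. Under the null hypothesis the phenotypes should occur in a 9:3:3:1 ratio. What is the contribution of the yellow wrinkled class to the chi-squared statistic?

Total ratio parts = 16. Expected numbers out of 304:
  yellow round: 304 × 9/16 = 171
  yellow wrinkled: 304 × 3/16 = 57
  green round: 304 × 3/16 = 57
  green wrinkled: 304 × 1/16 = 19
Contribution of yellow wrinkled: (55 − 57)² / 57 = 0.0702

0.070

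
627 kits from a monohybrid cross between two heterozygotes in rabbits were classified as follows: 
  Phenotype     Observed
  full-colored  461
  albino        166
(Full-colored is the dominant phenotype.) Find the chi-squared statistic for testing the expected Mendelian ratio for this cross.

0.728

For a monohybrid cross between heterozygotes with complete dominance, the expected phenotypic ratio is 3:1.
Total ratio parts = 4. Expected numbers out of 627:
  full-colored: 627 × 3/4 = 470.25
  albino: 627 × 1/4 = 156.75
χ² = Σ (O − E)² / E
  full-colored: (461 − 470.25)² / 470.25 = 0.1820
  albino: (166 − 156.75)² / 156.75 = 0.5459
χ² = 0.1820 + 0.5459 = 0.7279 ≈ 0.728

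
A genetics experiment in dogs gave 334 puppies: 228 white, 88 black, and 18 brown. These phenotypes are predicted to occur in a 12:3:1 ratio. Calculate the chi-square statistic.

Total ratio parts = 16. Expected numbers out of 334:
  white: 334 × 12/16 = 250.5
  black: 334 × 3/16 = 62.625
  brown: 334 × 1/16 = 20.875
χ² = Σ (O − E)² / E
  white: (228 − 250.5)² / 250.5 = 2.0210
  black: (88 − 62.625)² / 62.625 = 10.2817
  brown: (18 − 20.875)² / 20.875 = 0.3960
χ² = 2.0210 + 10.2817 + 0.3960 = 12.6987 ≈ 12.699

12.699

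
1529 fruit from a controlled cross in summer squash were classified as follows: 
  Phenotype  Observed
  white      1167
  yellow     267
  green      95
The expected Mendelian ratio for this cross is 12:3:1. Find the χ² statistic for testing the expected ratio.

Under the 12:3:1 hypothesis (Σ ratio = 16, N = 1529):
  white: 1529 × 12/16 = 1146.75
  yellow: 1529 × 3/16 = 286.6875
  green: 1529 × 1/16 = 95.5625
χ² = Σ (O − E)² / E
  white: (1167 − 1146.75)² / 1146.75 = 0.3576
  yellow: (267 − 286.6875)² / 286.6875 = 1.3520
  green: (95 − 95.5625)² / 95.5625 = 0.0033
χ² = 0.3576 + 1.3520 + 0.0033 = 1.7129 ≈ 1.713

1.713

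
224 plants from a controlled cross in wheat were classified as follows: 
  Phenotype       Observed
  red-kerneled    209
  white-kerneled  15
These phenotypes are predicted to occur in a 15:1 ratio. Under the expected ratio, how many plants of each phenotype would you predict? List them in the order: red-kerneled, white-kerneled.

The 15:1 ratio has 16 parts, so with N = 224 the expected counts are:
  red-kerneled: 224 × 15/16 = 210
  white-kerneled: 224 × 1/16 = 14

210, 14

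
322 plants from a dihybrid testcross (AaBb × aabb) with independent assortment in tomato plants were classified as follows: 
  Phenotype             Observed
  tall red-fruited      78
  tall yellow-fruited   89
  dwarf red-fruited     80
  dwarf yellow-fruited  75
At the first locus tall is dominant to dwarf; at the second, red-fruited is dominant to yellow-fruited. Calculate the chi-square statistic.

1.354

A dihybrid testcross with independent assortment gives a 1:1:1:1 ratio.
Total ratio parts = 4. Expected numbers out of 322:
  tall red-fruited: 322 × 1/4 = 80.5
  tall yellow-fruited: 322 × 1/4 = 80.5
  dwarf red-fruited: 322 × 1/4 = 80.5
  dwarf yellow-fruited: 322 × 1/4 = 80.5
χ² = Σ (O − E)² / E
  tall red-fruited: (78 − 80.5)² / 80.5 = 0.0776
  tall yellow-fruited: (89 − 80.5)² / 80.5 = 0.8975
  dwarf red-fruited: (80 − 80.5)² / 80.5 = 0.0031
  dwarf yellow-fruited: (75 − 80.5)² / 80.5 = 0.3758
χ² = 0.0776 + 0.8975 + 0.0031 + 0.3758 = 1.354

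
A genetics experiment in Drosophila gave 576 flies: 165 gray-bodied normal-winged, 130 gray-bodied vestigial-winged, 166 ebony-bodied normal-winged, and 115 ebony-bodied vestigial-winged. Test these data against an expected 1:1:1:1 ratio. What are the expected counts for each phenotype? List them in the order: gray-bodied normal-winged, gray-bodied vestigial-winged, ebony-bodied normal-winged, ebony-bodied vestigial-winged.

144, 144, 144, 144

Total ratio parts = 4. Expected numbers out of 576:
  gray-bodied normal-winged: 576 × 1/4 = 144
  gray-bodied vestigial-winged: 576 × 1/4 = 144
  ebony-bodied normal-winged: 576 × 1/4 = 144
  ebony-bodied vestigial-winged: 576 × 1/4 = 144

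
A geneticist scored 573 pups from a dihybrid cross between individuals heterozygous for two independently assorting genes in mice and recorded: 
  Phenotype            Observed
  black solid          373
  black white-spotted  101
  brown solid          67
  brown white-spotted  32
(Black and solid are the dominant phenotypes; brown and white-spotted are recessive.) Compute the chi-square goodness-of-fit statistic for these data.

23.983

A dihybrid F₂ with independent assortment and complete dominance at both loci gives a 9:3:3:1 phenotypic ratio.
Under the 9:3:3:1 hypothesis (Σ ratio = 16, N = 573):
  black solid: 573 × 9/16 = 322.3125
  black white-spotted: 573 × 3/16 = 107.4375
  brown solid: 573 × 3/16 = 107.4375
  brown white-spotted: 573 × 1/16 = 35.8125
χ² = Σ (O − E)² / E
  black solid: (373 − 322.3125)² / 322.3125 = 7.9712
  black white-spotted: (101 − 107.4375)² / 107.4375 = 0.3857
  brown solid: (67 − 107.4375)² / 107.4375 = 15.2199
  brown white-spotted: (32 − 35.8125)² / 35.8125 = 0.4059
χ² = 7.9712 + 0.3857 + 15.2199 + 0.4059 = 23.9827 ≈ 23.983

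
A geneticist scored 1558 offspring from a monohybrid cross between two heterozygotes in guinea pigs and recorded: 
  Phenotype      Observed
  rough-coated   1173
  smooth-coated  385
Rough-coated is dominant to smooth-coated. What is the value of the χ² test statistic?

For a monohybrid cross between heterozygotes with complete dominance, the expected phenotypic ratio is 3:1.
Under the 3:1 hypothesis (Σ ratio = 4, N = 1558):
  rough-coated: 1558 × 3/4 = 1168.5
  smooth-coated: 1558 × 1/4 = 389.5
χ² = Σ (O − E)² / E
  rough-coated: (1173 − 1168.5)² / 1168.5 = 0.0173
  smooth-coated: (385 − 389.5)² / 389.5 = 0.0520
χ² = 0.0173 + 0.0520 = 0.0693 ≈ 0.069

0.069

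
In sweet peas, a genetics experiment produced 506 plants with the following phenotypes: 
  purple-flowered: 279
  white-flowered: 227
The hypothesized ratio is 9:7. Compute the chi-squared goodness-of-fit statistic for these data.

0.254

Expected counts for N = 506 under a 9:7 ratio (total parts = 16):
  purple-flowered: 506 × 9/16 = 284.625
  white-flowered: 506 × 7/16 = 221.375
χ² = Σ (O − E)² / E
  purple-flowered: (279 − 284.625)² / 284.625 = 0.1112
  white-flowered: (227 − 221.375)² / 221.375 = 0.1429
χ² = 0.1112 + 0.1429 = 0.2541 ≈ 0.254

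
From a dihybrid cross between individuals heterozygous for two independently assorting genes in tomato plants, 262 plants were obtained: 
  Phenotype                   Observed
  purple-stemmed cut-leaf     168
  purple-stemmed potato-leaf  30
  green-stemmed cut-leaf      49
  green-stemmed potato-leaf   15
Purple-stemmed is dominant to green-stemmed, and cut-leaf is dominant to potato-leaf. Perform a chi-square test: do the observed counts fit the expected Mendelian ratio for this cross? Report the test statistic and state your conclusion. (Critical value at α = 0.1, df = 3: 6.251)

A dihybrid F₂ with independent assortment and complete dominance at both loci gives a 9:3:3:1 phenotypic ratio.
The 9:3:3:1 ratio has 16 parts, so with N = 262 the expected counts are:
  purple-stemmed cut-leaf: 262 × 9/16 = 147.375
  purple-stemmed potato-leaf: 262 × 3/16 = 49.125
  green-stemmed cut-leaf: 262 × 3/16 = 49.125
  green-stemmed potato-leaf: 262 × 1/16 = 16.375
χ² = Σ (O − E)² / E
  purple-stemmed cut-leaf: (168 − 147.375)² / 147.375 = 2.8865
  purple-stemmed potato-leaf: (30 − 49.125)² / 49.125 = 7.4456
  green-stemmed cut-leaf: (49 − 49.125)² / 49.125 = 0.0003
  green-stemmed potato-leaf: (15 − 16.375)² / 16.375 = 0.1155
χ² = 2.8865 + 7.4456 + 0.0003 + 0.1155 = 10.4479 ≈ 10.448
Degrees of freedom = 4 − 1 = 3; critical value at α = 0.1 is 6.251.
Since 10.448 > 6.251, we reject the null hypothesis — the data do not fit the 9:3:3:1 ratio.

10.448; not consistent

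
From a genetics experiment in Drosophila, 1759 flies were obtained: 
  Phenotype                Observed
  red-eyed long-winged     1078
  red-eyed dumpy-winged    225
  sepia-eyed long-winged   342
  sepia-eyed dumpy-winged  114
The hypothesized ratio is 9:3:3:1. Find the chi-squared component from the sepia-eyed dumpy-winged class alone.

0.150

Expected counts for N = 1759 under a 9:3:3:1 ratio (total parts = 16):
  red-eyed long-winged: 1759 × 9/16 = 989.4375
  red-eyed dumpy-winged: 1759 × 3/16 = 329.8125
  sepia-eyed long-winged: 1759 × 3/16 = 329.8125
  sepia-eyed dumpy-winged: 1759 × 1/16 = 109.9375
Contribution of sepia-eyed dumpy-winged: (114 − 109.9375)² / 109.9375 = 0.1501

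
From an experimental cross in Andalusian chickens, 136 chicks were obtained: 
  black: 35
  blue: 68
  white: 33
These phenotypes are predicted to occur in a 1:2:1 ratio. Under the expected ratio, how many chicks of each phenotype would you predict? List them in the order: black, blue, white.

34, 68, 34

The 1:2:1 ratio has 4 parts, so with N = 136 the expected counts are:
  black: 136 × 1/4 = 34
  blue: 136 × 2/4 = 68
  white: 136 × 1/4 = 34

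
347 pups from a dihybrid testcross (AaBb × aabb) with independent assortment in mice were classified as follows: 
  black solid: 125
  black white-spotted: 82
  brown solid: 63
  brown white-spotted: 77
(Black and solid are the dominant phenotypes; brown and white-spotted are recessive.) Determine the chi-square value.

A dihybrid testcross with independent assortment gives a 1:1:1:1 ratio.
Expected counts for N = 347 under a 1:1:1:1 ratio (total parts = 4):
  black solid: 347 × 1/4 = 86.75
  black white-spotted: 347 × 1/4 = 86.75
  brown solid: 347 × 1/4 = 86.75
  brown white-spotted: 347 × 1/4 = 86.75
χ² = Σ (O − E)² / E
  black solid: (125 − 86.75)² / 86.75 = 16.8653
  black white-spotted: (82 − 86.75)² / 86.75 = 0.2601
  brown solid: (63 − 86.75)² / 86.75 = 6.5022
  brown white-spotted: (77 − 86.75)² / 86.75 = 1.0958
χ² = 16.8653 + 0.2601 + 6.5022 + 1.0958 = 24.7234 ≈ 24.723

24.723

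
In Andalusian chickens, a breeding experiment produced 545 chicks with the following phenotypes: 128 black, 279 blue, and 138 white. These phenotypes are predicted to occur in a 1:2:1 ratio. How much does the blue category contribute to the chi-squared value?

0.155

Expected counts for N = 545 under a 1:2:1 ratio (total parts = 4):
  black: 545 × 1/4 = 136.25
  blue: 545 × 2/4 = 272.5
  white: 545 × 1/4 = 136.25
Contribution of blue: (279 − 272.5)² / 272.5 = 0.1550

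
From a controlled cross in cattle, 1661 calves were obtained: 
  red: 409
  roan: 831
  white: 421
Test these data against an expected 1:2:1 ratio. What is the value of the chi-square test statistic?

Expected counts for N = 1661 under a 1:2:1 ratio (total parts = 4):
  red: 1661 × 1/4 = 415.25
  roan: 1661 × 2/4 = 830.5
  white: 1661 × 1/4 = 415.25
χ² = Σ (O − E)² / E
  red: (409 − 415.25)² / 415.25 = 0.0941
  roan: (831 − 830.5)² / 830.5 = 0.0003
  white: (421 − 415.25)² / 415.25 = 0.0796
χ² = 0.0941 + 0.0003 + 0.0796 = 0.174

0.174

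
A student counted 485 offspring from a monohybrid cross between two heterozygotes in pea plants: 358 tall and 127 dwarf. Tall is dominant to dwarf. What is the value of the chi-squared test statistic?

For a monohybrid cross between heterozygotes with complete dominance, the expected phenotypic ratio is 3:1.
The 3:1 ratio has 4 parts, so with N = 485 the expected counts are:
  tall: 485 × 3/4 = 363.75
  dwarf: 485 × 1/4 = 121.25
χ² = Σ (O − E)² / E
  tall: (358 − 363.75)² / 363.75 = 0.0909
  dwarf: (127 − 121.25)² / 121.25 = 0.2727
χ² = 0.0909 + 0.2727 = 0.3636 ≈ 0.364

0.364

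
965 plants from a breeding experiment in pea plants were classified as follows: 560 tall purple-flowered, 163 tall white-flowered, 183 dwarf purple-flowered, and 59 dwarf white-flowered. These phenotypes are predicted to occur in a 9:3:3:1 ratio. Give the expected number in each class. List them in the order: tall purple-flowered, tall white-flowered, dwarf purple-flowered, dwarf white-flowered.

542.8125, 180.9375, 180.9375, 60.3125

Total ratio parts = 16. Expected numbers out of 965:
  tall purple-flowered: 965 × 9/16 = 542.8125
  tall white-flowered: 965 × 3/16 = 180.9375
  dwarf purple-flowered: 965 × 3/16 = 180.9375
  dwarf white-flowered: 965 × 1/16 = 60.3125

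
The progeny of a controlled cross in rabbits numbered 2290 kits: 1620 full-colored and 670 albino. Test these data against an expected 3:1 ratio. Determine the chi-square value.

Expected counts for N = 2290 under a 3:1 ratio (total parts = 4):
  full-colored: 2290 × 3/4 = 1717.5
  albino: 2290 × 1/4 = 572.5
χ² = Σ (O − E)² / E
  full-colored: (1620 − 1717.5)² / 1717.5 = 5.5349
  albino: (670 − 572.5)² / 572.5 = 16.6048
χ² = 5.5349 + 16.6048 = 22.1397 ≈ 22.140

22.140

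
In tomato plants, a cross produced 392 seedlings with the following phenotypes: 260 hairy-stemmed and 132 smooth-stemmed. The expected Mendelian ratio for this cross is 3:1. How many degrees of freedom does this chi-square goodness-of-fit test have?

A goodness-of-fit test with 2 phenotype classes has df = 2 − 1 = 1.

1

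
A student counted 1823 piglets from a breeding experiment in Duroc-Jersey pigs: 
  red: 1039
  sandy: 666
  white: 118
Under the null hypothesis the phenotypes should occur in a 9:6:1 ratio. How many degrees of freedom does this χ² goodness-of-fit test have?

2

A goodness-of-fit test with 3 phenotype classes has df = 3 − 1 = 2.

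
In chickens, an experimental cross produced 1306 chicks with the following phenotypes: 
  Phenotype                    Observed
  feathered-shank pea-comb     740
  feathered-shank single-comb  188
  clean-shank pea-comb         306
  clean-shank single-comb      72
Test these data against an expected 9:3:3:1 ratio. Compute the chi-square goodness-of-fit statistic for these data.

Expected counts for N = 1306 under a 9:3:3:1 ratio (total parts = 16):
  feathered-shank pea-comb: 1306 × 9/16 = 734.625
  feathered-shank single-comb: 1306 × 3/16 = 244.875
  clean-shank pea-comb: 1306 × 3/16 = 244.875
  clean-shank single-comb: 1306 × 1/16 = 81.625
χ² = Σ (O − E)² / E
  feathered-shank pea-comb: (740 − 734.625)² / 734.625 = 0.0393
  feathered-shank single-comb: (188 − 244.875)² / 244.875 = 13.2099
  clean-shank pea-comb: (306 − 244.875)² / 244.875 = 15.2578
  clean-shank single-comb: (72 − 81.625)² / 81.625 = 1.1350
χ² = 0.0393 + 13.2099 + 15.2578 + 1.1350 = 29.642

29.642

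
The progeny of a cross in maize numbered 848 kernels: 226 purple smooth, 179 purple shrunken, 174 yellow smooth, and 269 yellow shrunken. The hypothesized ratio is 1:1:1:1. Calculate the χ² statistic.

28.198

Under the 1:1:1:1 hypothesis (Σ ratio = 4, N = 848):
  purple smooth: 848 × 1/4 = 212
  purple shrunken: 848 × 1/4 = 212
  yellow smooth: 848 × 1/4 = 212
  yellow shrunken: 848 × 1/4 = 212
χ² = Σ (O − E)² / E
  purple smooth: (226 − 212)² / 212 = 0.9245
  purple shrunken: (179 − 212)² / 212 = 5.1368
  yellow smooth: (174 − 212)² / 212 = 6.8113
  yellow shrunken: (269 − 212)² / 212 = 15.3255
χ² = 0.9245 + 5.1368 + 6.8113 + 15.3255 = 28.1981 ≈ 28.198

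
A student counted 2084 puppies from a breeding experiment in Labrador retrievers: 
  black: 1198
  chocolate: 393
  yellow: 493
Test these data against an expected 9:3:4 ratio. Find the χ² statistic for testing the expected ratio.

2.083

The 9:3:4 ratio has 16 parts, so with N = 2084 the expected counts are:
  black: 2084 × 9/16 = 1172.25
  chocolate: 2084 × 3/16 = 390.75
  yellow: 2084 × 4/16 = 521
χ² = Σ (O − E)² / E
  black: (1198 − 1172.25)² / 1172.25 = 0.5656
  chocolate: (393 − 390.75)² / 390.75 = 0.0130
  yellow: (493 − 521)² / 521 = 1.5048
χ² = 0.5656 + 0.0130 + 1.5048 = 2.0834 ≈ 2.083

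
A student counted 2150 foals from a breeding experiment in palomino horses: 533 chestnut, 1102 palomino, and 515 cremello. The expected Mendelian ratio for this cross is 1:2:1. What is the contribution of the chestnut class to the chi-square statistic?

0.038

Total ratio parts = 4. Expected numbers out of 2150:
  chestnut: 2150 × 1/4 = 537.5
  palomino: 2150 × 2/4 = 1075
  cremello: 2150 × 1/4 = 537.5
Contribution of chestnut: (533 − 537.5)² / 537.5 = 0.0377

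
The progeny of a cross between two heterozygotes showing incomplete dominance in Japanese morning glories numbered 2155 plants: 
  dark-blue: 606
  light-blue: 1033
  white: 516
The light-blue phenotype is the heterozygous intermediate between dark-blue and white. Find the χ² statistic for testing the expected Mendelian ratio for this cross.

With incomplete dominance, a heterozygote × heterozygote cross gives a 1:2:1 phenotypic ratio.
Under the 1:2:1 hypothesis (Σ ratio = 4, N = 2155):
  dark-blue: 2155 × 1/4 = 538.75
  light-blue: 2155 × 2/4 = 1077.5
  white: 2155 × 1/4 = 538.75
χ² = Σ (O − E)² / E
  dark-blue: (606 − 538.75)² / 538.75 = 8.3945
  light-blue: (1033 − 1077.5)² / 1077.5 = 1.8378
  white: (516 − 538.75)² / 538.75 = 0.9607
χ² = 8.3945 + 1.8378 + 0.9607 = 11.193

11.193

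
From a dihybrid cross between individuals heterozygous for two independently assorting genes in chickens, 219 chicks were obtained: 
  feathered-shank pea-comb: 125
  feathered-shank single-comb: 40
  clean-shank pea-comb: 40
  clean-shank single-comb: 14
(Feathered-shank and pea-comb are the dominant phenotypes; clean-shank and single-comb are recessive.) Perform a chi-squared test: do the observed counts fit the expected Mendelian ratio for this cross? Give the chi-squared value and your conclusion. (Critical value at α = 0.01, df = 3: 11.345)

A dihybrid F₂ with independent assortment and complete dominance at both loci gives a 9:3:3:1 phenotypic ratio.
Expected counts for N = 219 under a 9:3:3:1 ratio (total parts = 16):
  feathered-shank pea-comb: 219 × 9/16 = 123.1875
  feathered-shank single-comb: 219 × 3/16 = 41.0625
  clean-shank pea-comb: 219 × 3/16 = 41.0625
  clean-shank single-comb: 219 × 1/16 = 13.6875
χ² = Σ (O − E)² / E
  feathered-shank pea-comb: (125 − 123.1875)² / 123.1875 = 0.0267
  feathered-shank single-comb: (40 − 41.0625)² / 41.0625 = 0.0275
  clean-shank pea-comb: (40 − 41.0625)² / 41.0625 = 0.0275
  clean-shank single-comb: (14 − 13.6875)² / 13.6875 = 0.0071
χ² = 0.0267 + 0.0275 + 0.0275 + 0.0071 = 0.0888 ≈ 0.089
Degrees of freedom = 4 − 1 = 3; critical value at α = 0.01 is 11.345.
Since 0.089 < 11.345, we fail to reject the null hypothesis — the data are consistent with the 9:3:3:1 ratio.

0.089; consistent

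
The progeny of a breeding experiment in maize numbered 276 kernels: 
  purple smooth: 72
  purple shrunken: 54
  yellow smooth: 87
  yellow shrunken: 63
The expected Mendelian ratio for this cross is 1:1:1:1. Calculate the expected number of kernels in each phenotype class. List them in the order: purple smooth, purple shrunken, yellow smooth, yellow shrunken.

69, 69, 69, 69

Total ratio parts = 4. Expected numbers out of 276:
  purple smooth: 276 × 1/4 = 69
  purple shrunken: 276 × 1/4 = 69
  yellow smooth: 276 × 1/4 = 69
  yellow shrunken: 276 × 1/4 = 69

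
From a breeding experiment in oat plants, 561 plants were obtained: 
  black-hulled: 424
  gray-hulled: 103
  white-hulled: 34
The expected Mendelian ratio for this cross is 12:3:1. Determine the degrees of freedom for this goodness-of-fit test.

2

A goodness-of-fit test with 3 phenotype classes has df = 3 − 1 = 2.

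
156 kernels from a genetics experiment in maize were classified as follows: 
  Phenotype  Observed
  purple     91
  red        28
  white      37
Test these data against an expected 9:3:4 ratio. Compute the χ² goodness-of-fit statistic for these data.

0.276

Expected counts for N = 156 under a 9:3:4 ratio (total parts = 16):
  purple: 156 × 9/16 = 87.75
  red: 156 × 3/16 = 29.25
  white: 156 × 4/16 = 39
χ² = Σ (O − E)² / E
  purple: (91 − 87.75)² / 87.75 = 0.1204
  red: (28 − 29.25)² / 29.25 = 0.0534
  white: (37 − 39)² / 39 = 0.1026
χ² = 0.1204 + 0.0534 + 0.1026 = 0.2764 ≈ 0.276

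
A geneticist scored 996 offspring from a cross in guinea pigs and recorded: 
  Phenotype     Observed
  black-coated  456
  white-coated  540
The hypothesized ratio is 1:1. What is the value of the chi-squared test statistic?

7.084

Total ratio parts = 2. Expected numbers out of 996:
  black-coated: 996 × 1/2 = 498
  white-coated: 996 × 1/2 = 498
χ² = Σ (O − E)² / E
  black-coated: (456 − 498)² / 498 = 3.5422
  white-coated: (540 − 498)² / 498 = 3.5422
χ² = 3.5422 + 3.5422 = 7.0844 ≈ 7.084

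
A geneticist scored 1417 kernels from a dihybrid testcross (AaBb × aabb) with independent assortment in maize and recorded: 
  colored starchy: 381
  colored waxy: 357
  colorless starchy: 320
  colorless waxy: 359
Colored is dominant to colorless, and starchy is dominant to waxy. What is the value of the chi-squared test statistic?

5.416

A dihybrid testcross with independent assortment gives a 1:1:1:1 ratio.
Expected counts for N = 1417 under a 1:1:1:1 ratio (total parts = 4):
  colored starchy: 1417 × 1/4 = 354.25
  colored waxy: 1417 × 1/4 = 354.25
  colorless starchy: 1417 × 1/4 = 354.25
  colorless waxy: 1417 × 1/4 = 354.25
χ² = Σ (O − E)² / E
  colored starchy: (381 − 354.25)² / 354.25 = 2.0199
  colored waxy: (357 − 354.25)² / 354.25 = 0.0213
  colorless starchy: (320 − 354.25)² / 354.25 = 3.3114
  colorless waxy: (359 − 354.25)² / 354.25 = 0.0637
χ² = 2.0199 + 0.0213 + 3.3114 + 0.0637 = 5.4163 ≈ 5.416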